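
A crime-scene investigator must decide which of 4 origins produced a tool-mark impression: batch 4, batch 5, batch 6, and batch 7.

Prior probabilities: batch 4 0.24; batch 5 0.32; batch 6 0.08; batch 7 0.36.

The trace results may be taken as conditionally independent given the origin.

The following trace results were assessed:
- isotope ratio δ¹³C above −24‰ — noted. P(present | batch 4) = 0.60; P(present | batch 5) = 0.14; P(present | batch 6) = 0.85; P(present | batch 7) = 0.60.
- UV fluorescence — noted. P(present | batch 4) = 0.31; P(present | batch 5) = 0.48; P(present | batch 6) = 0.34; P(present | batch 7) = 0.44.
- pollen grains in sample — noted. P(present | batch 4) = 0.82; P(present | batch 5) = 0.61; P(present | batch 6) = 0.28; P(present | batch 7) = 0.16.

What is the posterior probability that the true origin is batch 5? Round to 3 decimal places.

0.184

By Bayes' rule with conditional independence, the unnormalized weight for each hypothesis is prior × ∏ likelihoods:
  batch 4: 0.24 × 0.60 × 0.31 × 0.82 = 0.036605
  batch 5: 0.32 × 0.14 × 0.48 × 0.61 = 0.013117
  batch 6: 0.08 × 0.85 × 0.34 × 0.28 = 0.0064736
  batch 7: 0.36 × 0.60 × 0.44 × 0.16 = 0.015206
Marginal likelihood of the evidence = 0.071402.
P(batch 5 | evidence) = 0.013117 / 0.071402 ≈ 0.184.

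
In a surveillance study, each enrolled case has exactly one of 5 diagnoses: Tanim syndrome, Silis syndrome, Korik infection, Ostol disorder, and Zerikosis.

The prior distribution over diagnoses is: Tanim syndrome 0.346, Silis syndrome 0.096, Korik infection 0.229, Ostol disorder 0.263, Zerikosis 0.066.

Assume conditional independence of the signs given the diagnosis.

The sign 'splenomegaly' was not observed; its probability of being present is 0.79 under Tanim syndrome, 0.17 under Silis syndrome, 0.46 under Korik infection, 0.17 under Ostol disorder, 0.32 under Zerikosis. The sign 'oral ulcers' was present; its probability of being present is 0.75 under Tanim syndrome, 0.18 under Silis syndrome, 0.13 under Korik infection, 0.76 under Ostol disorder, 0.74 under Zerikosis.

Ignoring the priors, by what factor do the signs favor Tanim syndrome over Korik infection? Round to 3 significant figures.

2.24

The Bayes factor is the ratio of the joint likelihoods of the sign pattern under the two hypotheses (using 1 − P(present | H) for each absent sign).
  Tanim syndrome: (1 − 0.79) × 0.75 = 0.1575
  Korik infection: (1 − 0.46) × 0.13 = 0.0702
Bayes factor = 0.1575 / 0.0702 ≈ 2.24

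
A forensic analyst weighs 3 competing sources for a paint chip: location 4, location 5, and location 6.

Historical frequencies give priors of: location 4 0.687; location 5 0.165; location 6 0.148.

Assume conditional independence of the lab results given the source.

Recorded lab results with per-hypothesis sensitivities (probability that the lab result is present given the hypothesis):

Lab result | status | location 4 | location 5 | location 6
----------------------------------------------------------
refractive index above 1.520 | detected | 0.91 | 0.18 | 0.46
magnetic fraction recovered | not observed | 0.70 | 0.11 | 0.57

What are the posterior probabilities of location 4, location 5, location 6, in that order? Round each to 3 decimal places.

By Bayes' rule with conditional independence, the unnormalized weight for each hypothesis is prior × ∏ likelihoods (using 1 − P(present | H) for each absent lab result):
  location 4: 0.687 × 0.91 × (1 − 0.70) = 0.18755
  location 5: 0.165 × 0.18 × (1 − 0.11) = 0.026433
  location 6: 0.148 × 0.46 × (1 − 0.57) = 0.029274
The unnormalized weights sum to 0.24326.
P(location 4 | evidence) = 0.18755 / 0.24326 ≈ 0.771
P(location 5 | evidence) = 0.026433 / 0.24326 ≈ 0.109
P(location 6 | evidence) = 0.029274 / 0.24326 ≈ 0.120

0.771, 0.109, 0.120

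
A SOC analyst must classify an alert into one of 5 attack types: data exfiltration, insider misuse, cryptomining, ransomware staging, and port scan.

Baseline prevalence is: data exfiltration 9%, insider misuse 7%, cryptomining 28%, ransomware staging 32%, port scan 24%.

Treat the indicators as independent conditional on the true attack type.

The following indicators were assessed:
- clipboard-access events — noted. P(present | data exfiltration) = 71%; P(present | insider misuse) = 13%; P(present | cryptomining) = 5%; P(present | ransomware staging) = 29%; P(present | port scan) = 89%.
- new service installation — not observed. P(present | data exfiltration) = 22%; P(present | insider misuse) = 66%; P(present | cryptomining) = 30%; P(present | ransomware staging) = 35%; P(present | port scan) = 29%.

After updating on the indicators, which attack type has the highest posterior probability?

port scan

Multiply each prior by the joint likelihood of the indicator pattern (using 1 − P(present | H) for each absent indicator):
  data exfiltration: 0.09 × 0.71 × (1 − 0.22) = 0.049842
  insider misuse: 0.07 × 0.13 × (1 − 0.66) = 0.003094
  cryptomining: 0.28 × 0.05 × (1 − 0.30) = 0.0098
  ransomware staging: 0.32 × 0.29 × (1 − 0.35) = 0.06032
  port scan: 0.24 × 0.89 × (1 − 0.29) = 0.15166
Normalizing constant Z = 0.049842 + 0.003094 + 0.0098 + 0.06032 + 0.15166 = 0.27471.
P(data exfiltration | evidence) ≈ 0.049842 / 0.27471 ≈ 0.181
P(insider misuse | evidence) ≈ 0.003094 / 0.27471 ≈ 0.011
P(cryptomining | evidence) ≈ 0.0098 / 0.27471 ≈ 0.036
P(ransomware staging | evidence) ≈ 0.06032 / 0.27471 ≈ 0.220
P(port scan | evidence) ≈ 0.15166 / 0.27471 ≈ 0.552
The largest is 0.552, so port scan is most probable.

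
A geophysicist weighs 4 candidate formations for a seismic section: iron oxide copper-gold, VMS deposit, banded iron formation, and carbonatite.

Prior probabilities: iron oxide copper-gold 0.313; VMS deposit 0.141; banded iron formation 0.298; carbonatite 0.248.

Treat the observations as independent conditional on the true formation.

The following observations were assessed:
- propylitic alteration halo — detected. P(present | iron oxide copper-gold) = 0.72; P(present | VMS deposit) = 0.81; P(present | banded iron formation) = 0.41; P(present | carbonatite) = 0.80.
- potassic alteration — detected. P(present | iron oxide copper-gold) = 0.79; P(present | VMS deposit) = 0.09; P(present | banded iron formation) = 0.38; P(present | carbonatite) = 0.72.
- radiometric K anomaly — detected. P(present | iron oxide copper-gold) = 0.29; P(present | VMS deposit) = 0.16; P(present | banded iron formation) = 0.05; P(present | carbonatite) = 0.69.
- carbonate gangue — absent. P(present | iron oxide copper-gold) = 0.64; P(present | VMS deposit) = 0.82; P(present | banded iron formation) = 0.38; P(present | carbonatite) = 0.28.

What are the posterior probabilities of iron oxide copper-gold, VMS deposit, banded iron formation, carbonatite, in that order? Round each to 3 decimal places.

For each hypothesis, the unnormalized posterior weight is prior × product of the observation likelihoods (using 1 − P(present | H) for each absent observation):
  iron oxide copper-gold: 0.313 × 0.72 × 0.79 × 0.29 × (1 − 0.64) = 0.018587
  VMS deposit: 0.141 × 0.81 × 0.09 × 0.16 × (1 − 0.82) = 0.00029603
  banded iron formation: 0.298 × 0.41 × 0.38 × 0.05 × (1 − 0.38) = 0.0014393
  carbonatite: 0.248 × 0.80 × 0.72 × 0.69 × (1 − 0.28) = 0.070967
Normalizing constant Z = 0.018587 + 0.00029603 + 0.0014393 + 0.070967 = 0.091289.
P(iron oxide copper-gold | evidence) = 0.018587 / 0.091289 ≈ 0.204
P(VMS deposit | evidence) = 0.00029603 / 0.091289 ≈ 0.003
P(banded iron formation | evidence) = 0.0014393 / 0.091289 ≈ 0.016
P(carbonatite | evidence) = 0.070967 / 0.091289 ≈ 0.777

0.204, 0.003, 0.016, 0.777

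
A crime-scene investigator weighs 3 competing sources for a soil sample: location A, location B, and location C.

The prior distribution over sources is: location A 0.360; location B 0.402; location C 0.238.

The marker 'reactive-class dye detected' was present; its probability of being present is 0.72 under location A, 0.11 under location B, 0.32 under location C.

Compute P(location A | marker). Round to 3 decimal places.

0.683

Multiply each prior by the likelihood of the marker:
  location A: 0.360 × 0.72 = 0.2592
  location B: 0.402 × 0.11 = 0.04422
  location C: 0.238 × 0.32 = 0.07616
Normalizing constant Z = 0.2592 + 0.04422 + 0.07616 = 0.37958.
P(location A | evidence) = 0.2592 / 0.37958 ≈ 0.683.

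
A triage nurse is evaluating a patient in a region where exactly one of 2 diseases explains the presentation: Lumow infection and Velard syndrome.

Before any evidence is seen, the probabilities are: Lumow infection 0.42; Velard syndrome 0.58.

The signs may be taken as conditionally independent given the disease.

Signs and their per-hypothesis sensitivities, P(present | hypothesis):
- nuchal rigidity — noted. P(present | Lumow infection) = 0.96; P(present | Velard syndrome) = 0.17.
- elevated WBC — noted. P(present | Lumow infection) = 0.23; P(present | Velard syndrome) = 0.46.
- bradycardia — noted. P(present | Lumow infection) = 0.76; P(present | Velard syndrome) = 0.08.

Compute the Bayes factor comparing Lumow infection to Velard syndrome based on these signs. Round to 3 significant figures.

Take the product of per-sign likelihoods under each hypothesis, then divide.
  Lumow infection: 0.96 × 0.23 × 0.76 = 0.16781
  Velard syndrome: 0.17 × 0.46 × 0.08 = 0.006256
Bayes factor = 0.16781 / 0.006256 ≈ 26.8

26.8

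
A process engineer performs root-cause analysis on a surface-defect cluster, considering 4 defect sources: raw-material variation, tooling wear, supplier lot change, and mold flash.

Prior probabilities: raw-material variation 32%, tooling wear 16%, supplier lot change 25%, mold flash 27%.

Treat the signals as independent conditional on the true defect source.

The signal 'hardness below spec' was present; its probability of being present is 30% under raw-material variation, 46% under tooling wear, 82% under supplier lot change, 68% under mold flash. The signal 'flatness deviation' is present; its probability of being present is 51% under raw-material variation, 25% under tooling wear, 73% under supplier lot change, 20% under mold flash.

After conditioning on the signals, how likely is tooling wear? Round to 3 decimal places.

By Bayes' rule with conditional independence, the unnormalized weight for each hypothesis is prior × ∏ likelihoods:
  raw-material variation: 0.32 × 0.30 × 0.51 = 0.04896
  tooling wear: 0.16 × 0.46 × 0.25 = 0.0184
  supplier lot change: 0.25 × 0.82 × 0.73 = 0.14965
  mold flash: 0.27 × 0.68 × 0.20 = 0.03672
The unnormalized weights sum to 0.25373.
P(tooling wear | evidence) = 0.0184 / 0.25373 ≈ 0.073.

0.073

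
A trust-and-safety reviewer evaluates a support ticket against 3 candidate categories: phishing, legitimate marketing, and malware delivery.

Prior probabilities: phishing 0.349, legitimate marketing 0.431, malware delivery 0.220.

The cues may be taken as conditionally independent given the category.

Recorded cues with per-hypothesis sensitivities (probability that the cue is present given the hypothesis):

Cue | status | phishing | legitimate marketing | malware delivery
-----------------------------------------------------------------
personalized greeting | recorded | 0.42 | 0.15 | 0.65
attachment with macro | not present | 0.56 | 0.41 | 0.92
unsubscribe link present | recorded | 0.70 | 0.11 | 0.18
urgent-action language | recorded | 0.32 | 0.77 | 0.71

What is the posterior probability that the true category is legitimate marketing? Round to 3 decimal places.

Multiply each prior by the joint likelihood of the cue pattern (using 1 − P(present | H) for each absent cue):
  phishing: 0.349 × 0.42 × (1 − 0.56) × 0.70 × 0.32 = 0.014447
  legitimate marketing: 0.431 × 0.15 × (1 − 0.41) × 0.11 × 0.77 = 0.0032308
  malware delivery: 0.220 × 0.65 × (1 − 0.92) × 0.18 × 0.71 = 0.001462
Normalizing constant Z = 0.014447 + 0.0032308 + 0.001462 = 0.01914.
P(legitimate marketing | evidence) = 0.0032308 / 0.01914 ≈ 0.169.

0.169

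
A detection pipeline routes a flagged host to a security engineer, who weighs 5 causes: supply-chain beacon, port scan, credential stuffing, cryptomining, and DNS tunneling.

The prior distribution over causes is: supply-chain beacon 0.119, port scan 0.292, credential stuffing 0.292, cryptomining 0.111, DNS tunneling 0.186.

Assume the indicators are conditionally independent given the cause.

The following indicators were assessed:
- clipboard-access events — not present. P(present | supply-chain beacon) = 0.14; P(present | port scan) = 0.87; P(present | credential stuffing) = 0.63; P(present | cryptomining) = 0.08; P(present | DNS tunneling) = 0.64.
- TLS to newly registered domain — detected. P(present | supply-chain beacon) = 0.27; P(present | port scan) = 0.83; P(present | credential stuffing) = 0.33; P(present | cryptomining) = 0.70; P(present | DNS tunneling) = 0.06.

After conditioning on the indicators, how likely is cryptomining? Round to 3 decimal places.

Multiply each prior by the joint likelihood of the indicator pattern (using 1 − P(present | H) for each absent indicator):
  supply-chain beacon: 0.119 × (1 − 0.14) × 0.27 = 0.027632
  port scan: 0.292 × (1 − 0.87) × 0.83 = 0.031507
  credential stuffing: 0.292 × (1 − 0.63) × 0.33 = 0.035653
  cryptomining: 0.111 × (1 − 0.08) × 0.70 = 0.071484
  DNS tunneling: 0.186 × (1 − 0.64) × 0.06 = 0.0040176
Normalizing constant Z = 0.027632 + 0.031507 + 0.035653 + 0.071484 + 0.0040176 = 0.17029.
P(cryptomining | evidence) = 0.071484 / 0.17029 ≈ 0.420.

0.420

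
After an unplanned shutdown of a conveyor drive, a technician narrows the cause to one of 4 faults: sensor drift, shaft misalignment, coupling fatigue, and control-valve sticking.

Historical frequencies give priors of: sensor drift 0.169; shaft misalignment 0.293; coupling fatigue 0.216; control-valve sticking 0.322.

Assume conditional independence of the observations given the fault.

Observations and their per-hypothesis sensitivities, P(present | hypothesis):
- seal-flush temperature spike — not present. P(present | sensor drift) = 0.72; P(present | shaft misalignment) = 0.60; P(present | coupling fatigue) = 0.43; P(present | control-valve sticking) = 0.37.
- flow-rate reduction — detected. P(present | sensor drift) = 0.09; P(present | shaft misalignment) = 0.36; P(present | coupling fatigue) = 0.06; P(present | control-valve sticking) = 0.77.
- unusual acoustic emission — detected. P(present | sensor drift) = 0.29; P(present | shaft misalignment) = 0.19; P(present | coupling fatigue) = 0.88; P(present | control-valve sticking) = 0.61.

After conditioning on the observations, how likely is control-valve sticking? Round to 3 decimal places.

By Bayes' rule with conditional independence, the unnormalized weight for each hypothesis is prior × ∏ likelihoods (using 1 − P(present | H) for each absent observation):
  sensor drift: 0.169 × (1 − 0.72) × 0.09 × 0.29 = 0.0012351
  shaft misalignment: 0.293 × (1 − 0.60) × 0.36 × 0.19 = 0.0080165
  coupling fatigue: 0.216 × (1 − 0.43) × 0.06 × 0.88 = 0.0065007
  control-valve sticking: 0.322 × (1 − 0.37) × 0.77 × 0.61 = 0.095283
Normalizing constant Z = 0.0012351 + 0.0080165 + 0.0065007 + 0.095283 = 0.11104.
P(control-valve sticking | evidence) = 0.095283 / 0.11104 ≈ 0.858.

0.858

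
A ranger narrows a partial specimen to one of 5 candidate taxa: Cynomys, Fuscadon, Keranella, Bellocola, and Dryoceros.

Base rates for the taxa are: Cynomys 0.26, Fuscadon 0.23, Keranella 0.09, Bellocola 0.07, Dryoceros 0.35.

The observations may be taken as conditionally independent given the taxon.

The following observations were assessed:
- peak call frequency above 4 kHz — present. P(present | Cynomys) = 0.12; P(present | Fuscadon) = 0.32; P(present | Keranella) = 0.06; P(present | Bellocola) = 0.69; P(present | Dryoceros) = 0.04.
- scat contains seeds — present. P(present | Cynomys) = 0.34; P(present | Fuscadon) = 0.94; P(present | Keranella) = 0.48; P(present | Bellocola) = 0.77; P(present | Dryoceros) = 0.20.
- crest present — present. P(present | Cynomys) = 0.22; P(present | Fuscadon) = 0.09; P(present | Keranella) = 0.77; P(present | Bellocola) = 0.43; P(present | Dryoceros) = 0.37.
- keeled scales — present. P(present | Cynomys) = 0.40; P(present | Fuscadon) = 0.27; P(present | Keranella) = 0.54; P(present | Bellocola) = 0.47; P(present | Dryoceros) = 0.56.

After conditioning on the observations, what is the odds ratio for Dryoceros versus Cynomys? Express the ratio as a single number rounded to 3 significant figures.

The normalizing constant cancels in an odds ratio, so compute prior × likelihood for the two hypotheses only:
  Dryoceros: 0.35 × 0.04 × 0.20 × 0.37 × 0.56 = 0.00058016
  Cynomys: 0.26 × 0.12 × 0.34 × 0.22 × 0.40 = 0.0009335
Odds(Dryoceros : Cynomys) = 0.00058016 / 0.0009335 ≈ 0.621.

0.621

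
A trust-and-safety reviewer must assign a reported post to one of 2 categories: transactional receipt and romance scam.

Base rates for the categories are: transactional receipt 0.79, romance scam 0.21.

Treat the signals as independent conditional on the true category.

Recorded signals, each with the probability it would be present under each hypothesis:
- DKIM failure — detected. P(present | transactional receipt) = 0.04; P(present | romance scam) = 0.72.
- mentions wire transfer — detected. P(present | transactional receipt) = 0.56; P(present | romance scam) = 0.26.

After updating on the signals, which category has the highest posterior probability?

romance scam

By Bayes' rule with conditional independence, the unnormalized weight for each hypothesis is prior × ∏ likelihoods:
  transactional receipt: 0.79 × 0.04 × 0.56 = 0.017696
  romance scam: 0.21 × 0.72 × 0.26 = 0.039312
Normalizing constant Z = 0.017696 + 0.039312 = 0.057008.
P(transactional receipt | evidence) ≈ 0.017696 / 0.057008 ≈ 0.310
P(romance scam | evidence) ≈ 0.039312 / 0.057008 ≈ 0.690
The largest is 0.690, so romance scam is most probable.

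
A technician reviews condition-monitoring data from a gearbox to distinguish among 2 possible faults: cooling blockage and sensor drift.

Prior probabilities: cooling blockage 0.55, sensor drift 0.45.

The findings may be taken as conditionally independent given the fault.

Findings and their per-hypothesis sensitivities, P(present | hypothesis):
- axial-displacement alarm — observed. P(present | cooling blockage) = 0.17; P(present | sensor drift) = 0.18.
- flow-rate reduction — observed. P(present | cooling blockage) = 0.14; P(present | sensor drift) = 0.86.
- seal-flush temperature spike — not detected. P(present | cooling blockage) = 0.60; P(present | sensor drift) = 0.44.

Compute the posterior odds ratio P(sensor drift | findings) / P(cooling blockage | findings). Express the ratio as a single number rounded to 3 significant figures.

The normalizing constant cancels in an odds ratio, so compute prior × likelihood for the two hypotheses only (using 1 − P(present | H) for each absent finding):
  sensor drift: 0.45 × 0.18 × 0.86 × (1 − 0.44) = 0.03901
  cooling blockage: 0.55 × 0.17 × 0.14 × (1 − 0.60) = 0.005236
Odds(sensor drift : cooling blockage) = 0.03901 / 0.005236 ≈ 7.45.

7.45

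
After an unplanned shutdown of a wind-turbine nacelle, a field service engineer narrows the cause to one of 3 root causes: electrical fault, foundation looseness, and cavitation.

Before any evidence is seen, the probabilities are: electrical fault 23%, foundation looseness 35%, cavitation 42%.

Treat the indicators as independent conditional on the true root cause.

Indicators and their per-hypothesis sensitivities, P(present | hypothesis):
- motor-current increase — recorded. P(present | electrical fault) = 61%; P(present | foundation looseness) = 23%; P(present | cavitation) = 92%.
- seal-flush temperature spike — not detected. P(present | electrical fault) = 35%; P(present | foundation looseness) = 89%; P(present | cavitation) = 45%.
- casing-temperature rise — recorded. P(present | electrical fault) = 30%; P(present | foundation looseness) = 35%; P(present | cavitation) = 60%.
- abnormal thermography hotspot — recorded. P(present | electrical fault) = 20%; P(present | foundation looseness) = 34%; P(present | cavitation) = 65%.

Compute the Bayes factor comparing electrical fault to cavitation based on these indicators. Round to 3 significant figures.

Joint likelihood of the indicator pattern under each hypothesis (using 1 − P(present | H) for each absent indicator):
  electrical fault: 0.61 × (1 − 0.35) × 0.30 × 0.20 = 0.02379
  cavitation: 0.92 × (1 − 0.45) × 0.60 × 0.65 = 0.19734
Bayes factor = 0.02379 / 0.19734 ≈ 0.121

0.121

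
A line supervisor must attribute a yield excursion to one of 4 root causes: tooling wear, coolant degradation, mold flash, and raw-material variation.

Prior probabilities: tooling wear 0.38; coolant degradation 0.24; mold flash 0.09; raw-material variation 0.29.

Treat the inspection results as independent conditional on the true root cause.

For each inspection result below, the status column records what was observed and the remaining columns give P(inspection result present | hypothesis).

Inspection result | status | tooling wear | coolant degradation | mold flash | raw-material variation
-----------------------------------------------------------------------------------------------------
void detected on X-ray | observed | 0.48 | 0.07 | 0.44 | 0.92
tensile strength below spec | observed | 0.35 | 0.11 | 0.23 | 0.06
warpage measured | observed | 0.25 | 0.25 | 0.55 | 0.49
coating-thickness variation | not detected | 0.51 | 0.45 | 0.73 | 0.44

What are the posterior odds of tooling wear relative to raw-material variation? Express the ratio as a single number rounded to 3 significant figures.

Posterior odds equal prior odds times the likelihood ratio; only the two competing hypotheses matter (using 1 − P(present | H) for each absent inspection result).
  tooling wear: 0.38 × 0.48 × 0.35 × 0.25 × (1 − 0.51) = 0.0078204
  raw-material variation: 0.29 × 0.92 × 0.06 × 0.49 × (1 − 0.44) = 0.0043926
Odds(tooling wear : raw-material variation) = 0.0078204 / 0.0043926 ≈ 1.78.

1.78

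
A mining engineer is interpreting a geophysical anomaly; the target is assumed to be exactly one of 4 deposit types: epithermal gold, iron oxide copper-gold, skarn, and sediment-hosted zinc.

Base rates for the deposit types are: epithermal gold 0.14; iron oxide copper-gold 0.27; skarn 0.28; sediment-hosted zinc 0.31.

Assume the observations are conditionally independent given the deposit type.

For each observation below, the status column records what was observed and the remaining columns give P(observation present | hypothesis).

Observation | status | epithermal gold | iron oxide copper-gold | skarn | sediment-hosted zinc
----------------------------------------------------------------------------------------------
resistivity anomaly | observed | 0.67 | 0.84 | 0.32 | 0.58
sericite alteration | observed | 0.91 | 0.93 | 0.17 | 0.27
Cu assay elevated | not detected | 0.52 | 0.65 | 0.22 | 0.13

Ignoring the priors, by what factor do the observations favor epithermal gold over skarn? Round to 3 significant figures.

6.90

Joint likelihood of the evidence pattern under each hypothesis (using 1 − P(present | H) for each absent observation):
  epithermal gold: 0.67 × 0.91 × (1 − 0.52) = 0.29266
  skarn: 0.32 × 0.17 × (1 − 0.22) = 0.042432
Bayes factor = 0.29266 / 0.042432 ≈ 6.90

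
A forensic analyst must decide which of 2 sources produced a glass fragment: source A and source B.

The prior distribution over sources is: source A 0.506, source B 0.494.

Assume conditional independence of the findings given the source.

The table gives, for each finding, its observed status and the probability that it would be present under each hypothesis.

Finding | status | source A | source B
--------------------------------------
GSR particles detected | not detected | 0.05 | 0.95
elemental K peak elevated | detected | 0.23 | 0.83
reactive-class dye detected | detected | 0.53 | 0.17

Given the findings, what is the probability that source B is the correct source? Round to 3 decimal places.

By Bayes' rule with conditional independence, the unnormalized weight for each hypothesis is prior × ∏ likelihoods (using 1 − P(present | H) for each absent finding):
  source A: 0.506 × (1 − 0.05) × 0.23 × 0.53 = 0.058597
  source B: 0.494 × (1 − 0.95) × 0.83 × 0.17 = 0.0034852
Normalizing constant Z = 0.058597 + 0.0034852 = 0.062082.
P(source B | evidence) = 0.0034852 / 0.062082 ≈ 0.056.

0.056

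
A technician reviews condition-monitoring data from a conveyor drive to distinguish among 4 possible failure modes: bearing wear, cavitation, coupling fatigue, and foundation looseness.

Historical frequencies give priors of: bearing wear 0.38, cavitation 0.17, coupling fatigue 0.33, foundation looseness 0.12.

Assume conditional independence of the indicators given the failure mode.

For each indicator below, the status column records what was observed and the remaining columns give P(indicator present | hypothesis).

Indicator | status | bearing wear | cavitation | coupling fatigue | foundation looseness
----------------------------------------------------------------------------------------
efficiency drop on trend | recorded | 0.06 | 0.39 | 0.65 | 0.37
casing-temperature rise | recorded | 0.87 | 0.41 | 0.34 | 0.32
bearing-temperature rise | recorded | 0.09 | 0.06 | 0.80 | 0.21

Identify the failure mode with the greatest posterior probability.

By Bayes' rule with conditional independence, the unnormalized weight for each hypothesis is prior × ∏ likelihoods:
  bearing wear: 0.38 × 0.06 × 0.87 × 0.09 = 0.0017852
  cavitation: 0.17 × 0.39 × 0.41 × 0.06 = 0.001631
  coupling fatigue: 0.33 × 0.65 × 0.34 × 0.80 = 0.058344
  foundation looseness: 0.12 × 0.37 × 0.32 × 0.21 = 0.0029837
The unnormalized weights sum to 0.064744.
P(bearing wear | evidence) ≈ 0.0017852 / 0.064744 ≈ 0.028
P(cavitation | evidence) ≈ 0.001631 / 0.064744 ≈ 0.025
P(coupling fatigue | evidence) ≈ 0.058344 / 0.064744 ≈ 0.901
P(foundation looseness | evidence) ≈ 0.0029837 / 0.064744 ≈ 0.046
The largest is 0.901, so coupling fatigue is most probable.

coupling fatigue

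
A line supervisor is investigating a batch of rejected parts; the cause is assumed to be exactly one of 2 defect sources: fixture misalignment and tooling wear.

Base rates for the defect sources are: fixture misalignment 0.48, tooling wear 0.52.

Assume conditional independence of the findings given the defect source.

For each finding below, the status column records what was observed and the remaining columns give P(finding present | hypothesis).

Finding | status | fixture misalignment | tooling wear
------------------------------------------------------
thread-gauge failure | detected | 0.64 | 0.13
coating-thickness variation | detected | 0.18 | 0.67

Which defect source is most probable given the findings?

fixture misalignment

For each hypothesis, the unnormalized posterior weight is prior × product of the finding likelihoods:
  fixture misalignment: 0.48 × 0.64 × 0.18 = 0.055296
  tooling wear: 0.52 × 0.13 × 0.67 = 0.045292
Normalizing constant Z = 0.055296 + 0.045292 = 0.10059.
P(fixture misalignment | evidence) ≈ 0.055296 / 0.10059 ≈ 0.550
P(tooling wear | evidence) ≈ 0.045292 / 0.10059 ≈ 0.450
The largest is 0.550, so fixture misalignment is most probable.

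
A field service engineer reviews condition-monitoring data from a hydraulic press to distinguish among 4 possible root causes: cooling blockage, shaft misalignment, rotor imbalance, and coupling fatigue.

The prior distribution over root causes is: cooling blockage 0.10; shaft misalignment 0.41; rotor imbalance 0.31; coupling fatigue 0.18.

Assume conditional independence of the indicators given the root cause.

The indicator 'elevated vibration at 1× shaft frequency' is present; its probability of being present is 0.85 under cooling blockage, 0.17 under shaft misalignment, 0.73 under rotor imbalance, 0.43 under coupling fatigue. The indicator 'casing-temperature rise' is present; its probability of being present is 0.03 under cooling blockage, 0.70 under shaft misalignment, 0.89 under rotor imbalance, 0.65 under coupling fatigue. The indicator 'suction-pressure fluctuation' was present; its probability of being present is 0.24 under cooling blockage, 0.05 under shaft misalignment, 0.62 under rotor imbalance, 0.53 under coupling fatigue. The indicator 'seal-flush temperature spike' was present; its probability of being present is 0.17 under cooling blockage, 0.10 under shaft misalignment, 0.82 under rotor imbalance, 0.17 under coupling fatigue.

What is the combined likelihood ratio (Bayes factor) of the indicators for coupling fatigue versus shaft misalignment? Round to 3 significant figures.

42.3

Take the product of per-indicator likelihoods under each hypothesis, then divide.
  coupling fatigue: 0.43 × 0.65 × 0.53 × 0.17 = 0.025183
  shaft misalignment: 0.17 × 0.70 × 0.05 × 0.10 = 0.000595
Bayes factor = 0.025183 / 0.000595 ≈ 42.3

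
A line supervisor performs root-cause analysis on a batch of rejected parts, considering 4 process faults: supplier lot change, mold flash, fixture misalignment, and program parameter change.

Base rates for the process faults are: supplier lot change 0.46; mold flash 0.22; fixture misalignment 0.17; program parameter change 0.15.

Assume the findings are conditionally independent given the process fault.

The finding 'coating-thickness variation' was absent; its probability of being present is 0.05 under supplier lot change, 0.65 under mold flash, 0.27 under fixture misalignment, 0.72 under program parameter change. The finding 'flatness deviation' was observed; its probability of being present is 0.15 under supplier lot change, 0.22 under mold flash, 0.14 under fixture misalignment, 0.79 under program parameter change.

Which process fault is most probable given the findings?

By Bayes' rule with conditional independence, the unnormalized weight for each hypothesis is prior × ∏ likelihoods (using 1 − P(present | H) for each absent finding):
  supplier lot change: 0.46 × (1 − 0.05) × 0.15 = 0.06555
  mold flash: 0.22 × (1 − 0.65) × 0.22 = 0.01694
  fixture misalignment: 0.17 × (1 − 0.27) × 0.14 = 0.017374
  program parameter change: 0.15 × (1 − 0.72) × 0.79 = 0.03318
Marginal likelihood of the evidence = 0.13304.
P(supplier lot change | evidence) ≈ 0.06555 / 0.13304 ≈ 0.493
P(mold flash | evidence) ≈ 0.01694 / 0.13304 ≈ 0.127
P(fixture misalignment | evidence) ≈ 0.017374 / 0.13304 ≈ 0.131
P(program parameter change | evidence) ≈ 0.03318 / 0.13304 ≈ 0.249
The largest is 0.493, so supplier lot change is most probable.

supplier lot change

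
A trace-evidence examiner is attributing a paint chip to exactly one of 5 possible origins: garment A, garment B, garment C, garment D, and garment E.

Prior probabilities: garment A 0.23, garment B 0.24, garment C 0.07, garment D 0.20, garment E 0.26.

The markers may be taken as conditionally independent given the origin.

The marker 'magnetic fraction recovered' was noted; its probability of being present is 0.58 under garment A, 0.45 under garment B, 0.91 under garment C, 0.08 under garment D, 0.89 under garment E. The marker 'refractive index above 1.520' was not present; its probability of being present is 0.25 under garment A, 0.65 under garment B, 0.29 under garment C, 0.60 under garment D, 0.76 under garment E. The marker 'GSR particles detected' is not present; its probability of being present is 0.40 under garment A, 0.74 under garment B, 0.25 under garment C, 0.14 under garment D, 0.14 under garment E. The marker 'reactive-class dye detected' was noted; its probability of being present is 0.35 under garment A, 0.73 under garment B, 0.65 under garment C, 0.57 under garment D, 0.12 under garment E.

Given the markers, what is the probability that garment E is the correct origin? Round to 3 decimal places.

0.097

By Bayes' rule with conditional independence, the unnormalized weight for each hypothesis is prior × ∏ likelihoods (using 1 − P(present | H) for each absent marker):
  garment A: 0.23 × 0.58 × (1 − 0.25) × (1 − 0.40) × 0.35 = 0.02101
  garment B: 0.24 × 0.45 × (1 − 0.65) × (1 − 0.74) × 0.73 = 0.0071744
  garment C: 0.07 × 0.91 × (1 − 0.29) × (1 − 0.25) × 0.65 = 0.022048
  garment D: 0.20 × 0.08 × (1 − 0.60) × (1 − 0.14) × 0.57 = 0.0031373
  garment E: 0.26 × 0.89 × (1 − 0.76) × (1 − 0.14) × 0.12 = 0.0057313
Marginal likelihood of the evidence = 0.059102.
P(garment E | evidence) = 0.0057313 / 0.059102 ≈ 0.097.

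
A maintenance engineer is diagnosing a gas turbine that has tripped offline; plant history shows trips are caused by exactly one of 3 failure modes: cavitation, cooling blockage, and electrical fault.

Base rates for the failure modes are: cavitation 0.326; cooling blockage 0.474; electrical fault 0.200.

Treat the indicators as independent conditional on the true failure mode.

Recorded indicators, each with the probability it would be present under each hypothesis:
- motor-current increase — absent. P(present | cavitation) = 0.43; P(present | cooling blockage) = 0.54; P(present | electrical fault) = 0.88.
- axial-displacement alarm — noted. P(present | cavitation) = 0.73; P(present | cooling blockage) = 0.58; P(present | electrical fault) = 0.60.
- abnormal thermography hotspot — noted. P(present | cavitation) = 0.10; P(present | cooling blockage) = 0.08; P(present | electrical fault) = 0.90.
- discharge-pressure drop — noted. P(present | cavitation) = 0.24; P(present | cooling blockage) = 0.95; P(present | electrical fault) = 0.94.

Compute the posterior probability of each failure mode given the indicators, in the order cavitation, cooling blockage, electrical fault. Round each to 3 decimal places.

0.130, 0.384, 0.486

By Bayes' rule with conditional independence, the unnormalized weight for each hypothesis is prior × ∏ likelihoods (using 1 − P(present | H) for each absent indicator):
  cavitation: 0.326 × (1 − 0.43) × 0.73 × 0.10 × 0.24 = 0.0032556
  cooling blockage: 0.474 × (1 − 0.54) × 0.58 × 0.08 × 0.95 = 0.0096112
  electrical fault: 0.200 × (1 − 0.88) × 0.60 × 0.90 × 0.94 = 0.012182
The unnormalized weights sum to 0.025049.
P(cavitation | evidence) = 0.0032556 / 0.025049 ≈ 0.130
P(cooling blockage | evidence) = 0.0096112 / 0.025049 ≈ 0.384
P(electrical fault | evidence) = 0.012182 / 0.025049 ≈ 0.486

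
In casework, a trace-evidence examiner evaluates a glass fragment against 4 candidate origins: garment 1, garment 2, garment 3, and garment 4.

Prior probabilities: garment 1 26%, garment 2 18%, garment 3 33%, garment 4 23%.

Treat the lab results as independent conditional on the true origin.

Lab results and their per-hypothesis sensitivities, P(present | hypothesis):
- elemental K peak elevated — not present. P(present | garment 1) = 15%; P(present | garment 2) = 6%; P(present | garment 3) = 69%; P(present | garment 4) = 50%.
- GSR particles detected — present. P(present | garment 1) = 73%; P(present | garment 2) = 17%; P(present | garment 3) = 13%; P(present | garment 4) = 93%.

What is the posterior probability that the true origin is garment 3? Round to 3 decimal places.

0.043

By Bayes' rule with conditional independence, the unnormalized weight for each hypothesis is prior × ∏ likelihoods (using 1 − P(present | H) for each absent lab result):
  garment 1: 0.26 × (1 − 0.15) × 0.73 = 0.16133
  garment 2: 0.18 × (1 − 0.06) × 0.17 = 0.028764
  garment 3: 0.33 × (1 − 0.69) × 0.13 = 0.013299
  garment 4: 0.23 × (1 − 0.50) × 0.93 = 0.10695
Normalizing constant Z = 0.16133 + 0.028764 + 0.013299 + 0.10695 = 0.31034.
P(garment 3 | evidence) = 0.013299 / 0.31034 ≈ 0.043.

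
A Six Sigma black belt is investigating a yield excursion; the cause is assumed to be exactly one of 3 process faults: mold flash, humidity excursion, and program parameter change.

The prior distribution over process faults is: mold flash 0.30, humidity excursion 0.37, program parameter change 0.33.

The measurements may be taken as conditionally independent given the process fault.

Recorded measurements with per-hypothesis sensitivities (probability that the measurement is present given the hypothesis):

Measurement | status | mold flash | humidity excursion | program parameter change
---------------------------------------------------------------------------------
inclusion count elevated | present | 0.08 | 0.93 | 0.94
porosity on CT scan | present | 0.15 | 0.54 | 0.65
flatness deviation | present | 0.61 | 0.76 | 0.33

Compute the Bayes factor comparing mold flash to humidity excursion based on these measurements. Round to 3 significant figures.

Joint likelihood of the measurement pattern under each hypothesis:
  mold flash: 0.08 × 0.15 × 0.61 = 0.00732
  humidity excursion: 0.93 × 0.54 × 0.76 = 0.38167
Bayes factor = 0.00732 / 0.38167 ≈ 0.0192

0.0192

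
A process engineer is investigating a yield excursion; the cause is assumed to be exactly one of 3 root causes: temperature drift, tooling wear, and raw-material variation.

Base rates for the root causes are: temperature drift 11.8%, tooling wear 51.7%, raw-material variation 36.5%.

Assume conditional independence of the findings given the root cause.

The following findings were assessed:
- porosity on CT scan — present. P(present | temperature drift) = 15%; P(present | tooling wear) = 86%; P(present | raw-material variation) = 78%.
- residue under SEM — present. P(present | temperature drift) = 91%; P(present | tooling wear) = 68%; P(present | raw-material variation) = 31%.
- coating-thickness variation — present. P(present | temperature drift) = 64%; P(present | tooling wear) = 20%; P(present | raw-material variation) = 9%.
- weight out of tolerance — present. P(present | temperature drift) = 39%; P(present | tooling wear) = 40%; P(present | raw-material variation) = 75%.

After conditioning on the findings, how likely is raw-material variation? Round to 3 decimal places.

0.174

For each hypothesis, the unnormalized posterior weight is prior × product of the finding likelihoods:
  temperature drift: 0.118 × 0.15 × 0.91 × 0.64 × 0.39 = 0.0040203
  tooling wear: 0.517 × 0.86 × 0.68 × 0.20 × 0.40 = 0.024187
  raw-material variation: 0.365 × 0.78 × 0.31 × 0.09 × 0.75 = 0.0059573
The unnormalized weights sum to 0.034165.
P(raw-material variation | evidence) = 0.0059573 / 0.034165 ≈ 0.174.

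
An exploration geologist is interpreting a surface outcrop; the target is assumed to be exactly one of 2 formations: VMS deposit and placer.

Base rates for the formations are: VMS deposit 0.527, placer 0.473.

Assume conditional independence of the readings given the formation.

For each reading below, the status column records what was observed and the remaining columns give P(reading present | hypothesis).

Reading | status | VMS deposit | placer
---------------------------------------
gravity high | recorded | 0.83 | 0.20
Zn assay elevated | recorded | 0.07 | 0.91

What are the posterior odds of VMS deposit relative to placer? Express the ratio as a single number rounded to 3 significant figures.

0.356

Posterior odds equal prior odds times the likelihood ratio; only the two competing hypotheses matter.
  VMS deposit: 0.527 × 0.83 × 0.07 = 0.030619
  placer: 0.473 × 0.20 × 0.91 = 0.086086
Odds(VMS deposit : placer) = 0.030619 / 0.086086 ≈ 0.356.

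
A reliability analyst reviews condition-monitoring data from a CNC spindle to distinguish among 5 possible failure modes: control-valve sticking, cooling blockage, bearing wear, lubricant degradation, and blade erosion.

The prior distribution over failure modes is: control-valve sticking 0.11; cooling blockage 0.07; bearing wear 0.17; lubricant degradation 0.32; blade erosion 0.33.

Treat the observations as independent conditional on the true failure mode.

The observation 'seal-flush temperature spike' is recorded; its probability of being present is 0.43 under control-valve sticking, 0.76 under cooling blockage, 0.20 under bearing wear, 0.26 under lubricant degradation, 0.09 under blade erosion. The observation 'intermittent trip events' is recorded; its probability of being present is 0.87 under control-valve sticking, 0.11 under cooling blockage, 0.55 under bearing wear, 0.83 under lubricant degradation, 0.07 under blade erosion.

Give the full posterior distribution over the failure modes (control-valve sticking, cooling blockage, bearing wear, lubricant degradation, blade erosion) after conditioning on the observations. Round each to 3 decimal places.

0.301, 0.043, 0.137, 0.505, 0.015

For each hypothesis, the unnormalized posterior weight is prior × product of the observation likelihoods:
  control-valve sticking: 0.11 × 0.43 × 0.87 = 0.041151
  cooling blockage: 0.07 × 0.76 × 0.11 = 0.005852
  bearing wear: 0.17 × 0.20 × 0.55 = 0.0187
  lubricant degradation: 0.32 × 0.26 × 0.83 = 0.069056
  blade erosion: 0.33 × 0.09 × 0.07 = 0.002079
The unnormalized weights sum to 0.13684.
P(control-valve sticking | evidence) = 0.041151 / 0.13684 ≈ 0.301
P(cooling blockage | evidence) = 0.005852 / 0.13684 ≈ 0.043
P(bearing wear | evidence) = 0.0187 / 0.13684 ≈ 0.137
P(lubricant degradation | evidence) = 0.069056 / 0.13684 ≈ 0.505
P(blade erosion | evidence) = 0.002079 / 0.13684 ≈ 0.015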